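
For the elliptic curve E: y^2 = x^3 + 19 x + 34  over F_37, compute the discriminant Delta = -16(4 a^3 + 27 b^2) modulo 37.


4 a^3 + 27 b^2 = 4*19^3 + 27*34^2 = 27436 + 31212 = 58648
Delta = -16 * (58648) = -938368
Delta mod 37 = 26

Delta = 26 (mod 37)


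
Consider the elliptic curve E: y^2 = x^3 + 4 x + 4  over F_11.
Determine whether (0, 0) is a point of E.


Check whether y^2 = x^3 + 4 x + 4 (mod 11) for (x, y) = (0, 0).
LHS: y^2 = 0^2 mod 11 = 0
RHS: x^3 + 4 x + 4 = 0^3 + 4*0 + 4 mod 11 = 4
LHS != RHS

No, not on the curve


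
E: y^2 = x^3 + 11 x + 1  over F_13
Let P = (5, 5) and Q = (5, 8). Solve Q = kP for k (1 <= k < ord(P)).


Enumerate multiples of P until we hit Q = (5, 8):
  1P = (5, 5)
  2P = (0, 12)
  3P = (11, 6)
  4P = (1, 0)
  5P = (11, 7)
  6P = (0, 1)
  7P = (5, 8)
Match found at i = 7.

k = 7


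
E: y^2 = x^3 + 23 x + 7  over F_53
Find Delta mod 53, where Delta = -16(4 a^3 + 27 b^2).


4 a^3 + 27 b^2 = 4*23^3 + 27*7^2 = 48668 + 1323 = 49991
Delta = -16 * (49991) = -799856
Delta mod 53 = 20

Delta = 20 (mod 53)


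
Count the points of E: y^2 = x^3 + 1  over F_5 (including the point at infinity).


For each x in F_5, count y with y^2 = x^3 + 0 x + 1 mod 5:
  x = 0: RHS = 1, y in [1, 4]  -> 2 point(s)
  x = 2: RHS = 4, y in [2, 3]  -> 2 point(s)
  x = 4: RHS = 0, y in [0]  -> 1 point(s)
Affine points: 5. Add the point at infinity: total = 6.

#E(F_5) = 6


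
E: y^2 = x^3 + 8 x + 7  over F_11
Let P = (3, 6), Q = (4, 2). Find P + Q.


P != Q, so use the chord formula.
s = (y2 - y1) / (x2 - x1) = (7) / (1) mod 11 = 7
x3 = s^2 - x1 - x2 mod 11 = 7^2 - 3 - 4 = 9
y3 = s (x1 - x3) - y1 mod 11 = 7 * (3 - 9) - 6 = 7

P + Q = (9, 7)


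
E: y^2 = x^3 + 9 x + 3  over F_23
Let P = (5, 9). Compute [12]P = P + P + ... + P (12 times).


k = 12 = 1100_2 (binary, LSB first: 0011)
Double-and-add from P = (5, 9):
  bit 0 = 0: acc unchanged = O
  bit 1 = 0: acc unchanged = O
  bit 2 = 1: acc = O + (10, 9) = (10, 9)
  bit 3 = 1: acc = (10, 9) + (7, 8) = (1, 17)

12P = (1, 17)


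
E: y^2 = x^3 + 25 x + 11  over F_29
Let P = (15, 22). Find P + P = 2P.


Doubling: s = (3 x1^2 + a) / (2 y1)
s = (3*15^2 + 25) / (2*22) mod 29 = 8
x3 = s^2 - 2 x1 mod 29 = 8^2 - 2*15 = 5
y3 = s (x1 - x3) - y1 mod 29 = 8 * (15 - 5) - 22 = 0

2P = (5, 0)


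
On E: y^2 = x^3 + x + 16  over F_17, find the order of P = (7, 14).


Compute successive multiples of P until we hit O:
  1P = (7, 14)
  2P = (7, 3)
  3P = O

ord(P) = 3


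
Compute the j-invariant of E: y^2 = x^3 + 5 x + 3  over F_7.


Delta = -16(4 a^3 + 27 b^2) mod 7 = 5
-1728 * (4 a)^3 = -1728 * (4*5)^3 mod 7 = 6
j = 6 * 5^(-1) mod 7 = 4

j = 4 (mod 7)


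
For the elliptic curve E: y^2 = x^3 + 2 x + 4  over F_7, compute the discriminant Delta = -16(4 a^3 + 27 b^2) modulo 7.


4 a^3 + 27 b^2 = 4*2^3 + 27*4^2 = 32 + 432 = 464
Delta = -16 * (464) = -7424
Delta mod 7 = 3

Delta = 3 (mod 7)


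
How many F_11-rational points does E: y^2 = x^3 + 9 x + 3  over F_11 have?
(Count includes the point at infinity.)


For each x in F_11, count y with y^2 = x^3 + 9 x + 3 mod 11:
  x = 0: RHS = 3, y in [5, 6]  -> 2 point(s)
  x = 4: RHS = 4, y in [2, 9]  -> 2 point(s)
  x = 6: RHS = 9, y in [3, 8]  -> 2 point(s)
  x = 8: RHS = 4, y in [2, 9]  -> 2 point(s)
  x = 10: RHS = 4, y in [2, 9]  -> 2 point(s)
Affine points: 10. Add the point at infinity: total = 11.

#E(F_11) = 11


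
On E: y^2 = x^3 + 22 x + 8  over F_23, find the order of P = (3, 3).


Compute successive multiples of P until we hit O:
  1P = (3, 3)
  2P = (0, 10)
  3P = (5, 17)
  4P = (18, 7)
  5P = (8, 11)
  6P = (21, 5)
  7P = (1, 10)
  8P = (14, 1)
  ... (continuing to 21P)
  21P = O

ord(P) = 21


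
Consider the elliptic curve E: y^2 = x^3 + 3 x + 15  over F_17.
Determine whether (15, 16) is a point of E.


Check whether y^2 = x^3 + 3 x + 15 (mod 17) for (x, y) = (15, 16).
LHS: y^2 = 16^2 mod 17 = 1
RHS: x^3 + 3 x + 15 = 15^3 + 3*15 + 15 mod 17 = 1
LHS = RHS

Yes, on the curve


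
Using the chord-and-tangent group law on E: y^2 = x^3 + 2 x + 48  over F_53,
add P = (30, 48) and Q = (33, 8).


P != Q, so use the chord formula.
s = (y2 - y1) / (x2 - x1) = (13) / (3) mod 53 = 22
x3 = s^2 - x1 - x2 mod 53 = 22^2 - 30 - 33 = 50
y3 = s (x1 - x3) - y1 mod 53 = 22 * (30 - 50) - 48 = 42

P + Q = (50, 42)


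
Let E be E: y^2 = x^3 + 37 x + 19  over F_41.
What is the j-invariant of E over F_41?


Delta = -16(4 a^3 + 27 b^2) mod 41 = 8
-1728 * (4 a)^3 = -1728 * (4*37)^3 mod 41 = 17
j = 17 * 8^(-1) mod 41 = 38

j = 38 (mod 41)


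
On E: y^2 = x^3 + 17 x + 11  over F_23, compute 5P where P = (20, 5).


k = 5 = 101_2 (binary, LSB first: 101)
Double-and-add from P = (20, 5):
  bit 0 = 1: acc = O + (20, 5) = (20, 5)
  bit 1 = 0: acc unchanged = (20, 5)
  bit 2 = 1: acc = (20, 5) + (10, 10) = (22, 19)

5P = (22, 19)


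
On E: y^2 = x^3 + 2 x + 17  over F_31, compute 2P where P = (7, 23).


Doubling: s = (3 x1^2 + a) / (2 y1)
s = (3*7^2 + 2) / (2*23) mod 31 = 12
x3 = s^2 - 2 x1 mod 31 = 12^2 - 2*7 = 6
y3 = s (x1 - x3) - y1 mod 31 = 12 * (7 - 6) - 23 = 20

2P = (6, 20)


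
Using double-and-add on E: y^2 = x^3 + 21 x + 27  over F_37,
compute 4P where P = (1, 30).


k = 4 = 100_2 (binary, LSB first: 001)
Double-and-add from P = (1, 30):
  bit 0 = 0: acc unchanged = O
  bit 1 = 0: acc unchanged = O
  bit 2 = 1: acc = O + (10, 4) = (10, 4)

4P = (10, 4)


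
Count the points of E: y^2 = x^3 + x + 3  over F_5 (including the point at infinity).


For each x in F_5, count y with y^2 = x^3 + 1 x + 3 mod 5:
  x = 1: RHS = 0, y in [0]  -> 1 point(s)
  x = 4: RHS = 1, y in [1, 4]  -> 2 point(s)
Affine points: 3. Add the point at infinity: total = 4.

#E(F_5) = 4


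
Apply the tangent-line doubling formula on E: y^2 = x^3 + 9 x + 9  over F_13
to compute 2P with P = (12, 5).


Doubling: s = (3 x1^2 + a) / (2 y1)
s = (3*12^2 + 9) / (2*5) mod 13 = 9
x3 = s^2 - 2 x1 mod 13 = 9^2 - 2*12 = 5
y3 = s (x1 - x3) - y1 mod 13 = 9 * (12 - 5) - 5 = 6

2P = (5, 6)


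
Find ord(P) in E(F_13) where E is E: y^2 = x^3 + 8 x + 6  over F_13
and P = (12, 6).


Compute successive multiples of P until we hit O:
  1P = (12, 6)
  2P = (6, 6)
  3P = (8, 7)
  4P = (2, 11)
  5P = (9, 12)
  6P = (9, 1)
  7P = (2, 2)
  8P = (8, 6)
  ... (continuing to 11P)
  11P = O

ord(P) = 11


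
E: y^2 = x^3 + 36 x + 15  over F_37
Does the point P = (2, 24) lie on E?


Check whether y^2 = x^3 + 36 x + 15 (mod 37) for (x, y) = (2, 24).
LHS: y^2 = 24^2 mod 37 = 21
RHS: x^3 + 36 x + 15 = 2^3 + 36*2 + 15 mod 37 = 21
LHS = RHS

Yes, on the curve


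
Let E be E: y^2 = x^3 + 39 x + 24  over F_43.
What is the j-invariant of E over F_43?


Delta = -16(4 a^3 + 27 b^2) mod 43 = 20
-1728 * (4 a)^3 = -1728 * (4*39)^3 mod 43 = 2
j = 2 * 20^(-1) mod 43 = 13

j = 13 (mod 43)


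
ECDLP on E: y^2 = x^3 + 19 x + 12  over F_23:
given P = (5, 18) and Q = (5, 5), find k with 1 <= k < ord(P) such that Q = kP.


Enumerate multiples of P until we hit Q = (5, 5):
  1P = (5, 18)
  2P = (2, 9)
  3P = (2, 14)
  4P = (5, 5)
Match found at i = 4.

k = 4


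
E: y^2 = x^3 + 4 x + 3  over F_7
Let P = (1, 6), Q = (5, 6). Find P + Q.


P != Q, so use the chord formula.
s = (y2 - y1) / (x2 - x1) = (0) / (4) mod 7 = 0
x3 = s^2 - x1 - x2 mod 7 = 0^2 - 1 - 5 = 1
y3 = s (x1 - x3) - y1 mod 7 = 0 * (1 - 1) - 6 = 1

P + Q = (1, 1)


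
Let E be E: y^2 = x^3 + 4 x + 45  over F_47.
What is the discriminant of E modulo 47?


4 a^3 + 27 b^2 = 4*4^3 + 27*45^2 = 256 + 54675 = 54931
Delta = -16 * (54931) = -878896
Delta mod 47 = 4

Delta = 4 (mod 47)


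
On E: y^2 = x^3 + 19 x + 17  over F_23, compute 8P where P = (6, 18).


k = 8 = 1000_2 (binary, LSB first: 0001)
Double-and-add from P = (6, 18):
  bit 0 = 0: acc unchanged = O
  bit 1 = 0: acc unchanged = O
  bit 2 = 0: acc unchanged = O
  bit 3 = 1: acc = O + (6, 5) = (6, 5)

8P = (6, 5)


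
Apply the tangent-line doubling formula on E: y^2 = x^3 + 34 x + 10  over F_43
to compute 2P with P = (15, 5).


Doubling: s = (3 x1^2 + a) / (2 y1)
s = (3*15^2 + 34) / (2*5) mod 43 = 15
x3 = s^2 - 2 x1 mod 43 = 15^2 - 2*15 = 23
y3 = s (x1 - x3) - y1 mod 43 = 15 * (15 - 23) - 5 = 4

2P = (23, 4)


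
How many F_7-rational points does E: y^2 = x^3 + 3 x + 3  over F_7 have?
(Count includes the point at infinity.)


For each x in F_7, count y with y^2 = x^3 + 3 x + 3 mod 7:
  x = 1: RHS = 0, y in [0]  -> 1 point(s)
  x = 3: RHS = 4, y in [2, 5]  -> 2 point(s)
  x = 4: RHS = 2, y in [3, 4]  -> 2 point(s)
Affine points: 5. Add the point at infinity: total = 6.

#E(F_7) = 6


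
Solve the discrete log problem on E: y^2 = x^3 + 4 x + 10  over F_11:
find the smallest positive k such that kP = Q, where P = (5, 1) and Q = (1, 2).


Enumerate multiples of P until we hit Q = (1, 2):
  1P = (5, 1)
  2P = (2, 2)
  3P = (9, 4)
  4P = (1, 2)
Match found at i = 4.

k = 4


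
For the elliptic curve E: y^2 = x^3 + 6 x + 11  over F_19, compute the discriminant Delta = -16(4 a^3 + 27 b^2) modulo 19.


4 a^3 + 27 b^2 = 4*6^3 + 27*11^2 = 864 + 3267 = 4131
Delta = -16 * (4131) = -66096
Delta mod 19 = 5

Delta = 5 (mod 19)


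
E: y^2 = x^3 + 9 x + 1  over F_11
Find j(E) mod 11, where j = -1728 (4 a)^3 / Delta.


Delta = -16(4 a^3 + 27 b^2) mod 11 = 3
-1728 * (4 a)^3 = -1728 * (4*9)^3 mod 11 = 6
j = 6 * 3^(-1) mod 11 = 2

j = 2 (mod 11)


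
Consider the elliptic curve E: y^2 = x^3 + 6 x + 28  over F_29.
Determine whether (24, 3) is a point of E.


Check whether y^2 = x^3 + 6 x + 28 (mod 29) for (x, y) = (24, 3).
LHS: y^2 = 3^2 mod 29 = 9
RHS: x^3 + 6 x + 28 = 24^3 + 6*24 + 28 mod 29 = 18
LHS != RHS

No, not on the curve


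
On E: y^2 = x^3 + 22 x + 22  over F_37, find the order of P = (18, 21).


Compute successive multiples of P until we hit O:
  1P = (18, 21)
  2P = (2, 0)
  3P = (18, 16)
  4P = O

ord(P) = 4


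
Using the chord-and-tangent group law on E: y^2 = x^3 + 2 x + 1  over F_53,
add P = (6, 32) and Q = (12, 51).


P != Q, so use the chord formula.
s = (y2 - y1) / (x2 - x1) = (19) / (6) mod 53 = 12
x3 = s^2 - x1 - x2 mod 53 = 12^2 - 6 - 12 = 20
y3 = s (x1 - x3) - y1 mod 53 = 12 * (6 - 20) - 32 = 12

P + Q = (20, 12)


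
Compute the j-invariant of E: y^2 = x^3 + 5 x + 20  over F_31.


Delta = -16(4 a^3 + 27 b^2) mod 31 = 23
-1728 * (4 a)^3 = -1728 * (4*5)^3 mod 31 = 16
j = 16 * 23^(-1) mod 31 = 29

j = 29 (mod 31)


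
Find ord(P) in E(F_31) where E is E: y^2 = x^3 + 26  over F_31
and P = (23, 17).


Compute successive multiples of P until we hit O:
  1P = (23, 17)
  2P = (20, 20)
  3P = (20, 11)
  4P = (23, 14)
  5P = O

ord(P) = 5


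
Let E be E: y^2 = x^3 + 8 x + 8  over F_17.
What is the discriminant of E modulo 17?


4 a^3 + 27 b^2 = 4*8^3 + 27*8^2 = 2048 + 1728 = 3776
Delta = -16 * (3776) = -60416
Delta mod 17 = 2

Delta = 2 (mod 17)


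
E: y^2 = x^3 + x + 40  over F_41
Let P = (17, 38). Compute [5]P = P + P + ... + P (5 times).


k = 5 = 101_2 (binary, LSB first: 101)
Double-and-add from P = (17, 38):
  bit 0 = 1: acc = O + (17, 38) = (17, 38)
  bit 1 = 0: acc unchanged = (17, 38)
  bit 2 = 1: acc = (17, 38) + (38, 25) = (6, 4)

5P = (6, 4)


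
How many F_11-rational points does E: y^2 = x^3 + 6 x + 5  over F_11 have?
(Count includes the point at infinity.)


For each x in F_11, count y with y^2 = x^3 + 6 x + 5 mod 11:
  x = 0: RHS = 5, y in [4, 7]  -> 2 point(s)
  x = 1: RHS = 1, y in [1, 10]  -> 2 point(s)
  x = 2: RHS = 3, y in [5, 6]  -> 2 point(s)
  x = 4: RHS = 5, y in [4, 7]  -> 2 point(s)
  x = 6: RHS = 4, y in [2, 9]  -> 2 point(s)
  x = 7: RHS = 5, y in [4, 7]  -> 2 point(s)
  x = 8: RHS = 4, y in [2, 9]  -> 2 point(s)
  x = 10: RHS = 9, y in [3, 8]  -> 2 point(s)
Affine points: 16. Add the point at infinity: total = 17.

#E(F_11) = 17


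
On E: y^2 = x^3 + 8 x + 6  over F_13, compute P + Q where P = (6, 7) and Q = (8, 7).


P != Q, so use the chord formula.
s = (y2 - y1) / (x2 - x1) = (0) / (2) mod 13 = 0
x3 = s^2 - x1 - x2 mod 13 = 0^2 - 6 - 8 = 12
y3 = s (x1 - x3) - y1 mod 13 = 0 * (6 - 12) - 7 = 6

P + Q = (12, 6)


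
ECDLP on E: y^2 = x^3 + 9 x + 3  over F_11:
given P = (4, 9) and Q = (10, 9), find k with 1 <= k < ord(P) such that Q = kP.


Enumerate multiples of P until we hit Q = (10, 9):
  1P = (4, 9)
  2P = (6, 3)
  3P = (10, 9)
Match found at i = 3.

k = 3


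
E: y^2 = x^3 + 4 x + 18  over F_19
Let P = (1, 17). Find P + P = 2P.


Doubling: s = (3 x1^2 + a) / (2 y1)
s = (3*1^2 + 4) / (2*17) mod 19 = 3
x3 = s^2 - 2 x1 mod 19 = 3^2 - 2*1 = 7
y3 = s (x1 - x3) - y1 mod 19 = 3 * (1 - 7) - 17 = 3

2P = (7, 3)


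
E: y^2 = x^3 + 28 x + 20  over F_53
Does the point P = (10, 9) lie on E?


Check whether y^2 = x^3 + 28 x + 20 (mod 53) for (x, y) = (10, 9).
LHS: y^2 = 9^2 mod 53 = 28
RHS: x^3 + 28 x + 20 = 10^3 + 28*10 + 20 mod 53 = 28
LHS = RHS

Yes, on the curve


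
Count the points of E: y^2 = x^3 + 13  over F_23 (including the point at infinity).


For each x in F_23, count y with y^2 = x^3 + 0 x + 13 mod 23:
  x = 0: RHS = 13, y in [6, 17]  -> 2 point(s)
  x = 4: RHS = 8, y in [10, 13]  -> 2 point(s)
  x = 5: RHS = 0, y in [0]  -> 1 point(s)
  x = 9: RHS = 6, y in [11, 12]  -> 2 point(s)
  x = 10: RHS = 1, y in [1, 22]  -> 2 point(s)
  x = 12: RHS = 16, y in [4, 19]  -> 2 point(s)
  x = 13: RHS = 2, y in [5, 18]  -> 2 point(s)
  x = 17: RHS = 4, y in [2, 21]  -> 2 point(s)
  x = 18: RHS = 3, y in [7, 16]  -> 2 point(s)
  x = 19: RHS = 18, y in [8, 15]  -> 2 point(s)
  x = 20: RHS = 9, y in [3, 20]  -> 2 point(s)
  x = 22: RHS = 12, y in [9, 14]  -> 2 point(s)
Affine points: 23. Add the point at infinity: total = 24.

#E(F_23) = 24


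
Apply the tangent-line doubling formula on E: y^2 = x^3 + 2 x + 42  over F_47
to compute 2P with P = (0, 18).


Doubling: s = (3 x1^2 + a) / (2 y1)
s = (3*0^2 + 2) / (2*18) mod 47 = 34
x3 = s^2 - 2 x1 mod 47 = 34^2 - 2*0 = 28
y3 = s (x1 - x3) - y1 mod 47 = 34 * (0 - 28) - 18 = 17

2P = (28, 17)


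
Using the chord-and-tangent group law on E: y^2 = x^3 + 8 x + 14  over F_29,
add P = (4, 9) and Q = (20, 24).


P != Q, so use the chord formula.
s = (y2 - y1) / (x2 - x1) = (15) / (16) mod 29 = 10
x3 = s^2 - x1 - x2 mod 29 = 10^2 - 4 - 20 = 18
y3 = s (x1 - x3) - y1 mod 29 = 10 * (4 - 18) - 9 = 25

P + Q = (18, 25)


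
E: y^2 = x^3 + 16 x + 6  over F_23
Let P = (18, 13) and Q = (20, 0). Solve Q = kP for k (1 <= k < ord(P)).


Enumerate multiples of P until we hit Q = (20, 0):
  1P = (18, 13)
  2P = (5, 21)
  3P = (8, 18)
  4P = (3, 14)
  5P = (11, 8)
  6P = (10, 19)
  7P = (20, 0)
Match found at i = 7.

k = 7


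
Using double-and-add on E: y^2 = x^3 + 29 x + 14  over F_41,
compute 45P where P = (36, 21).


k = 45 = 101101_2 (binary, LSB first: 101101)
Double-and-add from P = (36, 21):
  bit 0 = 1: acc = O + (36, 21) = (36, 21)
  bit 1 = 0: acc unchanged = (36, 21)
  bit 2 = 1: acc = (36, 21) + (37, 11) = (27, 12)
  bit 3 = 1: acc = (27, 12) + (10, 22) = (13, 28)
  bit 4 = 0: acc unchanged = (13, 28)
  bit 5 = 1: acc = (13, 28) + (33, 7) = (37, 30)

45P = (37, 30)


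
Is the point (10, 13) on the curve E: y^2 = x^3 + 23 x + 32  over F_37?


Check whether y^2 = x^3 + 23 x + 32 (mod 37) for (x, y) = (10, 13).
LHS: y^2 = 13^2 mod 37 = 21
RHS: x^3 + 23 x + 32 = 10^3 + 23*10 + 32 mod 37 = 4
LHS != RHS

No, not on the curve


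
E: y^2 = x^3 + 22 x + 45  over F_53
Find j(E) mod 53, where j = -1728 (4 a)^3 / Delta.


Delta = -16(4 a^3 + 27 b^2) mod 53 = 20
-1728 * (4 a)^3 = -1728 * (4*22)^3 mod 53 = 11
j = 11 * 20^(-1) mod 53 = 35

j = 35 (mod 53)


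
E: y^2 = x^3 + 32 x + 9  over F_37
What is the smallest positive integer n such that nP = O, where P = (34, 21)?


Compute successive multiples of P until we hit O:
  1P = (34, 21)
  2P = (15, 33)
  3P = (9, 8)
  4P = (35, 14)
  5P = (17, 8)
  6P = (20, 18)
  7P = (4, 33)
  8P = (11, 29)
  ... (continuing to 23P)
  23P = O

ord(P) = 23


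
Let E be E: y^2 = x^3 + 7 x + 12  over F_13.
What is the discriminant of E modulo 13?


4 a^3 + 27 b^2 = 4*7^3 + 27*12^2 = 1372 + 3888 = 5260
Delta = -16 * (5260) = -84160
Delta mod 13 = 2

Delta = 2 (mod 13)


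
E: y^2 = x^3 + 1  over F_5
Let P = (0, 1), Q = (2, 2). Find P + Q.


P != Q, so use the chord formula.
s = (y2 - y1) / (x2 - x1) = (1) / (2) mod 5 = 3
x3 = s^2 - x1 - x2 mod 5 = 3^2 - 0 - 2 = 2
y3 = s (x1 - x3) - y1 mod 5 = 3 * (0 - 2) - 1 = 3

P + Q = (2, 3)


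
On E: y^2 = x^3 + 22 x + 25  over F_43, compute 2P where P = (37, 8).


Doubling: s = (3 x1^2 + a) / (2 y1)
s = (3*37^2 + 22) / (2*8) mod 43 = 35
x3 = s^2 - 2 x1 mod 43 = 35^2 - 2*37 = 33
y3 = s (x1 - x3) - y1 mod 43 = 35 * (37 - 33) - 8 = 3

2P = (33, 3)


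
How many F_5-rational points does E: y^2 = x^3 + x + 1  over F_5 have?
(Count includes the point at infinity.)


For each x in F_5, count y with y^2 = x^3 + 1 x + 1 mod 5:
  x = 0: RHS = 1, y in [1, 4]  -> 2 point(s)
  x = 2: RHS = 1, y in [1, 4]  -> 2 point(s)
  x = 3: RHS = 1, y in [1, 4]  -> 2 point(s)
  x = 4: RHS = 4, y in [2, 3]  -> 2 point(s)
Affine points: 8. Add the point at infinity: total = 9.

#E(F_5) = 9


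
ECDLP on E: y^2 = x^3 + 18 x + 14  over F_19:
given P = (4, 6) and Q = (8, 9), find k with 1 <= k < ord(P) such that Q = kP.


Enumerate multiples of P until we hit Q = (8, 9):
  1P = (4, 6)
  2P = (8, 10)
  3P = (8, 9)
Match found at i = 3.

k = 3


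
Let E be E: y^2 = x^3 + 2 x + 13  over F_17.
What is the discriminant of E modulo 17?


4 a^3 + 27 b^2 = 4*2^3 + 27*13^2 = 32 + 4563 = 4595
Delta = -16 * (4595) = -73520
Delta mod 17 = 5

Delta = 5 (mod 17)


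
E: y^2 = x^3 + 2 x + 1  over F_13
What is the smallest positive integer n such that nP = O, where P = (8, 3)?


Compute successive multiples of P until we hit O:
  1P = (8, 3)
  2P = (1, 11)
  3P = (0, 12)
  4P = (2, 0)
  5P = (0, 1)
  6P = (1, 2)
  7P = (8, 10)
  8P = O

ord(P) = 8


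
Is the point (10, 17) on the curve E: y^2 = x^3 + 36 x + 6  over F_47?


Check whether y^2 = x^3 + 36 x + 6 (mod 47) for (x, y) = (10, 17).
LHS: y^2 = 17^2 mod 47 = 7
RHS: x^3 + 36 x + 6 = 10^3 + 36*10 + 6 mod 47 = 3
LHS != RHS

No, not on the curve


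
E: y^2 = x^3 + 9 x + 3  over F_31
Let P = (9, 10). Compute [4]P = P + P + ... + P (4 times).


k = 4 = 100_2 (binary, LSB first: 001)
Double-and-add from P = (9, 10):
  bit 0 = 0: acc unchanged = O
  bit 1 = 0: acc unchanged = O
  bit 2 = 1: acc = O + (11, 21) = (11, 21)

4P = (11, 21)


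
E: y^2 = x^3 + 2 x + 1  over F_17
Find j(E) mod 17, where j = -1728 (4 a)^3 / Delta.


Delta = -16(4 a^3 + 27 b^2) mod 17 = 8
-1728 * (4 a)^3 = -1728 * (4*2)^3 mod 17 = 12
j = 12 * 8^(-1) mod 17 = 10

j = 10 (mod 17)


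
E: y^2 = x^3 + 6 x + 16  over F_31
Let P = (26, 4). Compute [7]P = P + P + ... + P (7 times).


k = 7 = 111_2 (binary, LSB first: 111)
Double-and-add from P = (26, 4):
  bit 0 = 1: acc = O + (26, 4) = (26, 4)
  bit 1 = 1: acc = (26, 4) + (20, 18) = (18, 29)
  bit 2 = 1: acc = (18, 29) + (5, 4) = (15, 3)

7P = (15, 3)


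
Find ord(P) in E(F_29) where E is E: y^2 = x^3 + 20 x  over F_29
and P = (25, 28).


Compute successive multiples of P until we hit O:
  1P = (25, 28)
  2P = (4, 12)
  3P = (4, 17)
  4P = (25, 1)
  5P = O

ord(P) = 5


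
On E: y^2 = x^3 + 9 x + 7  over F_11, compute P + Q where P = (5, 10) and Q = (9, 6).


P != Q, so use the chord formula.
s = (y2 - y1) / (x2 - x1) = (7) / (4) mod 11 = 10
x3 = s^2 - x1 - x2 mod 11 = 10^2 - 5 - 9 = 9
y3 = s (x1 - x3) - y1 mod 11 = 10 * (5 - 9) - 10 = 5

P + Q = (9, 5)


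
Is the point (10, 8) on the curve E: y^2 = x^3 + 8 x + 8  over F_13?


Check whether y^2 = x^3 + 8 x + 8 (mod 13) for (x, y) = (10, 8).
LHS: y^2 = 8^2 mod 13 = 12
RHS: x^3 + 8 x + 8 = 10^3 + 8*10 + 8 mod 13 = 9
LHS != RHS

No, not on the curve


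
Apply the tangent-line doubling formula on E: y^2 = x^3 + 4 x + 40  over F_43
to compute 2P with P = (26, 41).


Doubling: s = (3 x1^2 + a) / (2 y1)
s = (3*26^2 + 4) / (2*41) mod 43 = 8
x3 = s^2 - 2 x1 mod 43 = 8^2 - 2*26 = 12
y3 = s (x1 - x3) - y1 mod 43 = 8 * (26 - 12) - 41 = 28

2P = (12, 28)


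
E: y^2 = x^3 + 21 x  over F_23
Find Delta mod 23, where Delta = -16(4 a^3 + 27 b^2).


4 a^3 + 27 b^2 = 4*21^3 + 27*0^2 = 37044 + 0 = 37044
Delta = -16 * (37044) = -592704
Delta mod 23 = 6

Delta = 6 (mod 23)


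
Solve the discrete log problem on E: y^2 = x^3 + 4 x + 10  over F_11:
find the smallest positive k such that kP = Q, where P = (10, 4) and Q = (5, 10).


Enumerate multiples of P until we hit Q = (5, 10):
  1P = (10, 4)
  2P = (5, 10)
Match found at i = 2.

k = 2


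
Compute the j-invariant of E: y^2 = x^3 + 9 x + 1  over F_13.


Delta = -16(4 a^3 + 27 b^2) mod 13 = 11
-1728 * (4 a)^3 = -1728 * (4*9)^3 mod 13 = 12
j = 12 * 11^(-1) mod 13 = 7

j = 7 (mod 13)


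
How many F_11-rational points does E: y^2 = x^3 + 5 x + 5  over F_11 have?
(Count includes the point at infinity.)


For each x in F_11, count y with y^2 = x^3 + 5 x + 5 mod 11:
  x = 0: RHS = 5, y in [4, 7]  -> 2 point(s)
  x = 1: RHS = 0, y in [0]  -> 1 point(s)
  x = 2: RHS = 1, y in [1, 10]  -> 2 point(s)
  x = 3: RHS = 3, y in [5, 6]  -> 2 point(s)
  x = 4: RHS = 1, y in [1, 10]  -> 2 point(s)
  x = 5: RHS = 1, y in [1, 10]  -> 2 point(s)
  x = 6: RHS = 9, y in [3, 8]  -> 2 point(s)
  x = 7: RHS = 9, y in [3, 8]  -> 2 point(s)
  x = 9: RHS = 9, y in [3, 8]  -> 2 point(s)
Affine points: 17. Add the point at infinity: total = 18.

#E(F_11) = 18


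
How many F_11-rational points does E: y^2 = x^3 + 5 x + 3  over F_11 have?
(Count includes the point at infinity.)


For each x in F_11, count y with y^2 = x^3 + 5 x + 3 mod 11:
  x = 0: RHS = 3, y in [5, 6]  -> 2 point(s)
  x = 1: RHS = 9, y in [3, 8]  -> 2 point(s)
  x = 3: RHS = 1, y in [1, 10]  -> 2 point(s)
  x = 8: RHS = 5, y in [4, 7]  -> 2 point(s)
Affine points: 8. Add the point at infinity: total = 9.

#E(F_11) = 9


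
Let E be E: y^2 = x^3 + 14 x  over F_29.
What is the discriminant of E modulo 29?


4 a^3 + 27 b^2 = 4*14^3 + 27*0^2 = 10976 + 0 = 10976
Delta = -16 * (10976) = -175616
Delta mod 29 = 8

Delta = 8 (mod 29)


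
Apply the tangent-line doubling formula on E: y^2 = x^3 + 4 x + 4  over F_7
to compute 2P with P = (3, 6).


Doubling: s = (3 x1^2 + a) / (2 y1)
s = (3*3^2 + 4) / (2*6) mod 7 = 2
x3 = s^2 - 2 x1 mod 7 = 2^2 - 2*3 = 5
y3 = s (x1 - x3) - y1 mod 7 = 2 * (3 - 5) - 6 = 4

2P = (5, 4)


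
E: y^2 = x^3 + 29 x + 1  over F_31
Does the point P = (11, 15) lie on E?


Check whether y^2 = x^3 + 29 x + 1 (mod 31) for (x, y) = (11, 15).
LHS: y^2 = 15^2 mod 31 = 8
RHS: x^3 + 29 x + 1 = 11^3 + 29*11 + 1 mod 31 = 8
LHS = RHS

Yes, on the curve


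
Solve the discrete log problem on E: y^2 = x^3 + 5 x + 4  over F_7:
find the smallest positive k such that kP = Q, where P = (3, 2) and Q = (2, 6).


Enumerate multiples of P until we hit Q = (2, 6):
  1P = (3, 2)
  2P = (2, 6)
Match found at i = 2.

k = 2


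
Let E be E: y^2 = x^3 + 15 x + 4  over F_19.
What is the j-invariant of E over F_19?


Delta = -16(4 a^3 + 27 b^2) mod 19 = 15
-1728 * (4 a)^3 = -1728 * (4*15)^3 mod 19 = 8
j = 8 * 15^(-1) mod 19 = 17

j = 17 (mod 19)


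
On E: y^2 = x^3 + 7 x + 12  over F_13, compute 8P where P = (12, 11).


k = 8 = 1000_2 (binary, LSB first: 0001)
Double-and-add from P = (12, 11):
  bit 0 = 0: acc unchanged = O
  bit 1 = 0: acc unchanged = O
  bit 2 = 0: acc unchanged = O
  bit 3 = 1: acc = O + (4, 0) = (4, 0)

8P = (4, 0)


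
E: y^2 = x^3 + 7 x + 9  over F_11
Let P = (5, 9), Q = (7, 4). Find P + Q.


P != Q, so use the chord formula.
s = (y2 - y1) / (x2 - x1) = (6) / (2) mod 11 = 3
x3 = s^2 - x1 - x2 mod 11 = 3^2 - 5 - 7 = 8
y3 = s (x1 - x3) - y1 mod 11 = 3 * (5 - 8) - 9 = 4

P + Q = (8, 4)


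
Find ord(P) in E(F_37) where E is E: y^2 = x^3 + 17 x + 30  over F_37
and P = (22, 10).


Compute successive multiples of P until we hit O:
  1P = (22, 10)
  2P = (18, 10)
  3P = (34, 27)
  4P = (29, 14)
  5P = (12, 1)
  6P = (36, 7)
  7P = (0, 17)
  8P = (19, 21)
  ... (continuing to 41P)
  41P = O

ord(P) = 41


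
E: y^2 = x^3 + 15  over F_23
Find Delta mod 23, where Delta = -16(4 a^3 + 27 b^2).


4 a^3 + 27 b^2 = 4*0^3 + 27*15^2 = 0 + 6075 = 6075
Delta = -16 * (6075) = -97200
Delta mod 23 = 21

Delta = 21 (mod 23)


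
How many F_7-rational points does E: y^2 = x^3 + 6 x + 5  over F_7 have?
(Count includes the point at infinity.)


For each x in F_7, count y with y^2 = x^3 + 6 x + 5 mod 7:
  x = 2: RHS = 4, y in [2, 5]  -> 2 point(s)
  x = 3: RHS = 1, y in [1, 6]  -> 2 point(s)
  x = 4: RHS = 2, y in [3, 4]  -> 2 point(s)
Affine points: 6. Add the point at infinity: total = 7.

#E(F_7) = 7


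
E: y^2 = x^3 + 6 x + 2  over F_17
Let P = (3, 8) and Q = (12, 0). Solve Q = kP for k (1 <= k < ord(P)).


Enumerate multiples of P until we hit Q = (12, 0):
  1P = (3, 8)
  2P = (12, 0)
Match found at i = 2.

k = 2


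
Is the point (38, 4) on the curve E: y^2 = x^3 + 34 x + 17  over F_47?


Check whether y^2 = x^3 + 34 x + 17 (mod 47) for (x, y) = (38, 4).
LHS: y^2 = 4^2 mod 47 = 16
RHS: x^3 + 34 x + 17 = 38^3 + 34*38 + 17 mod 47 = 16
LHS = RHS

Yes, on the curve


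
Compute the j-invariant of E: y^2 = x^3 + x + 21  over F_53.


Delta = -16(4 a^3 + 27 b^2) mod 53 = 12
-1728 * (4 a)^3 = -1728 * (4*1)^3 mod 53 = 19
j = 19 * 12^(-1) mod 53 = 6

j = 6 (mod 53)


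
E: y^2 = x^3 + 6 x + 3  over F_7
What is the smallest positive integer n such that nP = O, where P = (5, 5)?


Compute successive multiples of P until we hit O:
  1P = (5, 5)
  2P = (5, 2)
  3P = O

ord(P) = 3


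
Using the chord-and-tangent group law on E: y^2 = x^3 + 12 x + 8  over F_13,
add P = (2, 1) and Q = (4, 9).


P != Q, so use the chord formula.
s = (y2 - y1) / (x2 - x1) = (8) / (2) mod 13 = 4
x3 = s^2 - x1 - x2 mod 13 = 4^2 - 2 - 4 = 10
y3 = s (x1 - x3) - y1 mod 13 = 4 * (2 - 10) - 1 = 6

P + Q = (10, 6)


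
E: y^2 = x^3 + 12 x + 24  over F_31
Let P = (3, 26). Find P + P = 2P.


Doubling: s = (3 x1^2 + a) / (2 y1)
s = (3*3^2 + 12) / (2*26) mod 31 = 24
x3 = s^2 - 2 x1 mod 31 = 24^2 - 2*3 = 12
y3 = s (x1 - x3) - y1 mod 31 = 24 * (3 - 12) - 26 = 6

2P = (12, 6)


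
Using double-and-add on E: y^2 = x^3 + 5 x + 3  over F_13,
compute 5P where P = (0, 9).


k = 5 = 101_2 (binary, LSB first: 101)
Double-and-add from P = (0, 9):
  bit 0 = 1: acc = O + (0, 9) = (0, 9)
  bit 1 = 0: acc unchanged = (0, 9)
  bit 2 = 1: acc = (0, 9) + (7, 2) = (7, 11)

5P = (7, 11)


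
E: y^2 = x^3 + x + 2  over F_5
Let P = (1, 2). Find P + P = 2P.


Doubling: s = (3 x1^2 + a) / (2 y1)
s = (3*1^2 + 1) / (2*2) mod 5 = 1
x3 = s^2 - 2 x1 mod 5 = 1^2 - 2*1 = 4
y3 = s (x1 - x3) - y1 mod 5 = 1 * (1 - 4) - 2 = 0

2P = (4, 0)


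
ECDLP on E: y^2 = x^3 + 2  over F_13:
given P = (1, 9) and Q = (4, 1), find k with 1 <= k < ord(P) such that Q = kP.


Enumerate multiples of P until we hit Q = (4, 1):
  1P = (1, 9)
  2P = (2, 6)
  3P = (6, 6)
  4P = (10, 12)
  5P = (5, 7)
  6P = (4, 12)
  7P = (9, 9)
  8P = (3, 4)
  9P = (12, 12)
  10P = (12, 1)
  11P = (3, 9)
  12P = (9, 4)
  13P = (4, 1)
Match found at i = 13.

k = 13


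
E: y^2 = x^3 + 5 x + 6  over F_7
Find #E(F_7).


For each x in F_7, count y with y^2 = x^3 + 5 x + 6 mod 7:
  x = 5: RHS = 2, y in [3, 4]  -> 2 point(s)
  x = 6: RHS = 0, y in [0]  -> 1 point(s)
Affine points: 3. Add the point at infinity: total = 4.

#E(F_7) = 4


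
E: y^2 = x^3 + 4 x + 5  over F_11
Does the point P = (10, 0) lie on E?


Check whether y^2 = x^3 + 4 x + 5 (mod 11) for (x, y) = (10, 0).
LHS: y^2 = 0^2 mod 11 = 0
RHS: x^3 + 4 x + 5 = 10^3 + 4*10 + 5 mod 11 = 0
LHS = RHS

Yes, on the curve


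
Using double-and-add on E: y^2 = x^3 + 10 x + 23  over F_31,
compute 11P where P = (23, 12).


k = 11 = 1011_2 (binary, LSB first: 1101)
Double-and-add from P = (23, 12):
  bit 0 = 1: acc = O + (23, 12) = (23, 12)
  bit 1 = 1: acc = (23, 12) + (13, 5) = (2, 12)
  bit 2 = 0: acc unchanged = (2, 12)
  bit 3 = 1: acc = (2, 12) + (21, 16) = (15, 13)

11P = (15, 13)


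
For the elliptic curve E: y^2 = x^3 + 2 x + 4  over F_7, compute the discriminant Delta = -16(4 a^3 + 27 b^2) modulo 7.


4 a^3 + 27 b^2 = 4*2^3 + 27*4^2 = 32 + 432 = 464
Delta = -16 * (464) = -7424
Delta mod 7 = 3

Delta = 3 (mod 7)


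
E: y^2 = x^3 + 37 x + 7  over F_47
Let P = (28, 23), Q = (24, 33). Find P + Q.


P != Q, so use the chord formula.
s = (y2 - y1) / (x2 - x1) = (10) / (43) mod 47 = 21
x3 = s^2 - x1 - x2 mod 47 = 21^2 - 28 - 24 = 13
y3 = s (x1 - x3) - y1 mod 47 = 21 * (28 - 13) - 23 = 10

P + Q = (13, 10)


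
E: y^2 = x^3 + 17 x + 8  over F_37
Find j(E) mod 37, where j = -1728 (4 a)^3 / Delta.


Delta = -16(4 a^3 + 27 b^2) mod 37 = 22
-1728 * (4 a)^3 = -1728 * (4*17)^3 mod 37 = 29
j = 29 * 22^(-1) mod 37 = 3

j = 3 (mod 37)


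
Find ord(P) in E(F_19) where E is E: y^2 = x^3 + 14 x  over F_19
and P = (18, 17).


Compute successive multiples of P until we hit O:
  1P = (18, 17)
  2P = (7, 17)
  3P = (13, 2)
  4P = (16, 8)
  5P = (10, 0)
  6P = (16, 11)
  7P = (13, 17)
  8P = (7, 2)
  ... (continuing to 10P)
  10P = O

ord(P) = 10


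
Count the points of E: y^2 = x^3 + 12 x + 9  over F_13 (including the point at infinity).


For each x in F_13, count y with y^2 = x^3 + 12 x + 9 mod 13:
  x = 0: RHS = 9, y in [3, 10]  -> 2 point(s)
  x = 1: RHS = 9, y in [3, 10]  -> 2 point(s)
  x = 4: RHS = 4, y in [2, 11]  -> 2 point(s)
  x = 5: RHS = 12, y in [5, 8]  -> 2 point(s)
  x = 9: RHS = 1, y in [1, 12]  -> 2 point(s)
  x = 11: RHS = 3, y in [4, 9]  -> 2 point(s)
  x = 12: RHS = 9, y in [3, 10]  -> 2 point(s)
Affine points: 14. Add the point at infinity: total = 15.

#E(F_13) = 15


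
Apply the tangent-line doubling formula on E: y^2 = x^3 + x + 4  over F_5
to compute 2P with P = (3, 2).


Doubling: s = (3 x1^2 + a) / (2 y1)
s = (3*3^2 + 1) / (2*2) mod 5 = 2
x3 = s^2 - 2 x1 mod 5 = 2^2 - 2*3 = 3
y3 = s (x1 - x3) - y1 mod 5 = 2 * (3 - 3) - 2 = 3

2P = (3, 3)


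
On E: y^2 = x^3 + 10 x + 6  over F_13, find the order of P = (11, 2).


Compute successive multiples of P until we hit O:
  1P = (11, 2)
  2P = (5, 5)
  3P = (7, 9)
  4P = (7, 4)
  5P = (5, 8)
  6P = (11, 11)
  7P = O

ord(P) = 7


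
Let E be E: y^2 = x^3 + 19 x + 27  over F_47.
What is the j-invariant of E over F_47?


Delta = -16(4 a^3 + 27 b^2) mod 47 = 23
-1728 * (4 a)^3 = -1728 * (4*19)^3 mod 47 = 3
j = 3 * 23^(-1) mod 47 = 41

j = 41 (mod 47)


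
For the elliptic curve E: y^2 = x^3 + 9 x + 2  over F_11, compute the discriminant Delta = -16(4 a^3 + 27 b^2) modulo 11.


4 a^3 + 27 b^2 = 4*9^3 + 27*2^2 = 2916 + 108 = 3024
Delta = -16 * (3024) = -48384
Delta mod 11 = 5

Delta = 5 (mod 11)


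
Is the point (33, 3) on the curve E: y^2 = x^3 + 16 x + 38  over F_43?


Check whether y^2 = x^3 + 16 x + 38 (mod 43) for (x, y) = (33, 3).
LHS: y^2 = 3^2 mod 43 = 9
RHS: x^3 + 16 x + 38 = 33^3 + 16*33 + 38 mod 43 = 39
LHS != RHS

No, not on the curve


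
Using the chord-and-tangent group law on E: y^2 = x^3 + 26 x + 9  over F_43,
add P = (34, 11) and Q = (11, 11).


P != Q, so use the chord formula.
s = (y2 - y1) / (x2 - x1) = (0) / (20) mod 43 = 0
x3 = s^2 - x1 - x2 mod 43 = 0^2 - 34 - 11 = 41
y3 = s (x1 - x3) - y1 mod 43 = 0 * (34 - 41) - 11 = 32

P + Q = (41, 32)


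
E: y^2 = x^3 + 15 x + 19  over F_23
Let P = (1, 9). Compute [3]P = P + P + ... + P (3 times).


k = 3 = 11_2 (binary, LSB first: 11)
Double-and-add from P = (1, 9):
  bit 0 = 1: acc = O + (1, 9) = (1, 9)
  bit 1 = 1: acc = (1, 9) + (22, 16) = (18, 16)

3P = (18, 16)


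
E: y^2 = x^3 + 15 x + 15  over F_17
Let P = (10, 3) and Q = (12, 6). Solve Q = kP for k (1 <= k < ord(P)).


Enumerate multiples of P until we hit Q = (12, 6):
  1P = (10, 3)
  2P = (12, 11)
  3P = (11, 10)
  4P = (11, 7)
  5P = (12, 6)
Match found at i = 5.

k = 5


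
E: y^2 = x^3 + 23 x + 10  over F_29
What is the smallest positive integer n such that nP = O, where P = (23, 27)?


Compute successive multiples of P until we hit O:
  1P = (23, 27)
  2P = (17, 23)
  3P = (12, 19)
  4P = (1, 18)
  5P = (25, 17)
  6P = (6, 4)
  7P = (22, 17)
  8P = (26, 1)
  ... (continuing to 23P)
  23P = O

ord(P) = 23


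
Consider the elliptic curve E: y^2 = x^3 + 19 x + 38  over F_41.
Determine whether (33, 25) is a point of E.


Check whether y^2 = x^3 + 19 x + 38 (mod 41) for (x, y) = (33, 25).
LHS: y^2 = 25^2 mod 41 = 10
RHS: x^3 + 19 x + 38 = 33^3 + 19*33 + 38 mod 41 = 30
LHS != RHS

No, not on the curve


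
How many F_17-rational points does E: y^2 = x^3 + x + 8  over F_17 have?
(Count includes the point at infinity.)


For each x in F_17, count y with y^2 = x^3 + 1 x + 8 mod 17:
  x = 0: RHS = 8, y in [5, 12]  -> 2 point(s)
  x = 2: RHS = 1, y in [1, 16]  -> 2 point(s)
  x = 3: RHS = 4, y in [2, 15]  -> 2 point(s)
  x = 4: RHS = 8, y in [5, 12]  -> 2 point(s)
  x = 5: RHS = 2, y in [6, 11]  -> 2 point(s)
  x = 6: RHS = 9, y in [3, 14]  -> 2 point(s)
  x = 7: RHS = 1, y in [1, 16]  -> 2 point(s)
  x = 8: RHS = 1, y in [1, 16]  -> 2 point(s)
  x = 9: RHS = 15, y in [7, 10]  -> 2 point(s)
  x = 10: RHS = 15, y in [7, 10]  -> 2 point(s)
  x = 13: RHS = 8, y in [5, 12]  -> 2 point(s)
  x = 15: RHS = 15, y in [7, 10]  -> 2 point(s)
Affine points: 24. Add the point at infinity: total = 25.

#E(F_17) = 25


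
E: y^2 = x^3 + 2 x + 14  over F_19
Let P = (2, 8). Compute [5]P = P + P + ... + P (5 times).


k = 5 = 101_2 (binary, LSB first: 101)
Double-and-add from P = (2, 8):
  bit 0 = 1: acc = O + (2, 8) = (2, 8)
  bit 1 = 0: acc unchanged = (2, 8)
  bit 2 = 1: acc = (2, 8) + (1, 13) = (3, 16)

5P = (3, 16)


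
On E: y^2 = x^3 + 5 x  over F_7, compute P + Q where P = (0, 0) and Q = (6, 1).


P != Q, so use the chord formula.
s = (y2 - y1) / (x2 - x1) = (1) / (6) mod 7 = 6
x3 = s^2 - x1 - x2 mod 7 = 6^2 - 0 - 6 = 2
y3 = s (x1 - x3) - y1 mod 7 = 6 * (0 - 2) - 0 = 2

P + Q = (2, 2)


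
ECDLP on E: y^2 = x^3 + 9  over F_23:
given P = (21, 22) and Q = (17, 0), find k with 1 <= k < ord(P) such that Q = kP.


Enumerate multiples of P until we hit Q = (17, 0):
  1P = (21, 22)
  2P = (17, 0)
Match found at i = 2.

k = 2


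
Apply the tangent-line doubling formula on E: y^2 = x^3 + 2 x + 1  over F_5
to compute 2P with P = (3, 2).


Doubling: s = (3 x1^2 + a) / (2 y1)
s = (3*3^2 + 2) / (2*2) mod 5 = 1
x3 = s^2 - 2 x1 mod 5 = 1^2 - 2*3 = 0
y3 = s (x1 - x3) - y1 mod 5 = 1 * (3 - 0) - 2 = 1

2P = (0, 1)


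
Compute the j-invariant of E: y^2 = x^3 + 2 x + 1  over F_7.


Delta = -16(4 a^3 + 27 b^2) mod 7 = 1
-1728 * (4 a)^3 = -1728 * (4*2)^3 mod 7 = 1
j = 1 * 1^(-1) mod 7 = 1

j = 1 (mod 7)


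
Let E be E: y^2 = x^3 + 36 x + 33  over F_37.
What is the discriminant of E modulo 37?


4 a^3 + 27 b^2 = 4*36^3 + 27*33^2 = 186624 + 29403 = 216027
Delta = -16 * (216027) = -3456432
Delta mod 37 = 34

Delta = 34 (mod 37)


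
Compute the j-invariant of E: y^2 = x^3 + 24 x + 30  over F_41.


Delta = -16(4 a^3 + 27 b^2) mod 41 = 6
-1728 * (4 a)^3 = -1728 * (4*24)^3 mod 41 = 18
j = 18 * 6^(-1) mod 41 = 3

j = 3 (mod 41)


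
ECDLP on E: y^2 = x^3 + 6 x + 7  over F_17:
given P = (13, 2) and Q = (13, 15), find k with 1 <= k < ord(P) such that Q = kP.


Enumerate multiples of P until we hit Q = (13, 15):
  1P = (13, 2)
  2P = (16, 0)
  3P = (13, 15)
Match found at i = 3.

k = 3


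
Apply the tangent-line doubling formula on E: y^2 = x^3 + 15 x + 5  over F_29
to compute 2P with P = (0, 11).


Doubling: s = (3 x1^2 + a) / (2 y1)
s = (3*0^2 + 15) / (2*11) mod 29 = 2
x3 = s^2 - 2 x1 mod 29 = 2^2 - 2*0 = 4
y3 = s (x1 - x3) - y1 mod 29 = 2 * (0 - 4) - 11 = 10

2P = (4, 10)


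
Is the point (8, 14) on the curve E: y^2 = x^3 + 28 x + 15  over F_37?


Check whether y^2 = x^3 + 28 x + 15 (mod 37) for (x, y) = (8, 14).
LHS: y^2 = 14^2 mod 37 = 11
RHS: x^3 + 28 x + 15 = 8^3 + 28*8 + 15 mod 37 = 11
LHS = RHS

Yes, on the curve


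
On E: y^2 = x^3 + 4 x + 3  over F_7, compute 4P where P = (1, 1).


k = 4 = 100_2 (binary, LSB first: 001)
Double-and-add from P = (1, 1):
  bit 0 = 0: acc unchanged = O
  bit 1 = 0: acc unchanged = O
  bit 2 = 1: acc = O + (5, 1) = (5, 1)

4P = (5, 1)


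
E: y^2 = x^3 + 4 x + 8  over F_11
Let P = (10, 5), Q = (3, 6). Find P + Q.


P != Q, so use the chord formula.
s = (y2 - y1) / (x2 - x1) = (1) / (4) mod 11 = 3
x3 = s^2 - x1 - x2 mod 11 = 3^2 - 10 - 3 = 7
y3 = s (x1 - x3) - y1 mod 11 = 3 * (10 - 7) - 5 = 4

P + Q = (7, 4)


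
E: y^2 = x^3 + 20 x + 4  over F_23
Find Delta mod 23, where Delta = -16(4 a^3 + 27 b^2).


4 a^3 + 27 b^2 = 4*20^3 + 27*4^2 = 32000 + 432 = 32432
Delta = -16 * (32432) = -518912
Delta mod 23 = 14

Delta = 14 (mod 23)


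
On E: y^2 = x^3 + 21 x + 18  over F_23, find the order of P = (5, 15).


Compute successive multiples of P until we hit O:
  1P = (5, 15)
  2P = (3, 19)
  3P = (19, 13)
  4P = (7, 5)
  5P = (13, 2)
  6P = (8, 10)
  7P = (0, 15)
  8P = (18, 8)
  ... (continuing to 23P)
  23P = O

ord(P) = 23


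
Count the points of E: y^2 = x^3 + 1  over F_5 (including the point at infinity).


For each x in F_5, count y with y^2 = x^3 + 0 x + 1 mod 5:
  x = 0: RHS = 1, y in [1, 4]  -> 2 point(s)
  x = 2: RHS = 4, y in [2, 3]  -> 2 point(s)
  x = 4: RHS = 0, y in [0]  -> 1 point(s)
Affine points: 5. Add the point at infinity: total = 6.

#E(F_5) = 6


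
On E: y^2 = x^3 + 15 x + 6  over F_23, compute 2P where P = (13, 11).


Doubling: s = (3 x1^2 + a) / (2 y1)
s = (3*13^2 + 15) / (2*11) mod 23 = 7
x3 = s^2 - 2 x1 mod 23 = 7^2 - 2*13 = 0
y3 = s (x1 - x3) - y1 mod 23 = 7 * (13 - 0) - 11 = 11

2P = (0, 11)


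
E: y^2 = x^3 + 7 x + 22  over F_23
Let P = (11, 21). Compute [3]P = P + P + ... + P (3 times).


k = 3 = 11_2 (binary, LSB first: 11)
Double-and-add from P = (11, 21):
  bit 0 = 1: acc = O + (11, 21) = (11, 21)
  bit 1 = 1: acc = (11, 21) + (7, 0) = (11, 2)

3P = (11, 2)


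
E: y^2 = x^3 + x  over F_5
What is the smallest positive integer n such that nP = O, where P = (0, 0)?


Compute successive multiples of P until we hit O:
  1P = (0, 0)
  2P = O

ord(P) = 2


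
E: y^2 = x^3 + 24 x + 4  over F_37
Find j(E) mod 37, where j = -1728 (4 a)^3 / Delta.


Delta = -16(4 a^3 + 27 b^2) mod 37 = 15
-1728 * (4 a)^3 = -1728 * (4*24)^3 mod 37 = 23
j = 23 * 15^(-1) mod 37 = 4

j = 4 (mod 37)


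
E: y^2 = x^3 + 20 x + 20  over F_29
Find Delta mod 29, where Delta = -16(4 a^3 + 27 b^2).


4 a^3 + 27 b^2 = 4*20^3 + 27*20^2 = 32000 + 10800 = 42800
Delta = -16 * (42800) = -684800
Delta mod 29 = 6

Delta = 6 (mod 29)


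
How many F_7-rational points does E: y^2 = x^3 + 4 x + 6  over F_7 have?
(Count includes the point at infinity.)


For each x in F_7, count y with y^2 = x^3 + 4 x + 6 mod 7:
  x = 1: RHS = 4, y in [2, 5]  -> 2 point(s)
  x = 2: RHS = 1, y in [1, 6]  -> 2 point(s)
  x = 4: RHS = 2, y in [3, 4]  -> 2 point(s)
  x = 5: RHS = 4, y in [2, 5]  -> 2 point(s)
  x = 6: RHS = 1, y in [1, 6]  -> 2 point(s)
Affine points: 10. Add the point at infinity: total = 11.

#E(F_7) = 11


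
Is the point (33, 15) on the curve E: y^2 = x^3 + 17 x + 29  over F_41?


Check whether y^2 = x^3 + 17 x + 29 (mod 41) for (x, y) = (33, 15).
LHS: y^2 = 15^2 mod 41 = 20
RHS: x^3 + 17 x + 29 = 33^3 + 17*33 + 29 mod 41 = 37
LHS != RHS

No, not on the curve


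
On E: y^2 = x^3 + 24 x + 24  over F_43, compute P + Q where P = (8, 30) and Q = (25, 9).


P != Q, so use the chord formula.
s = (y2 - y1) / (x2 - x1) = (22) / (17) mod 43 = 19
x3 = s^2 - x1 - x2 mod 43 = 19^2 - 8 - 25 = 27
y3 = s (x1 - x3) - y1 mod 43 = 19 * (8 - 27) - 30 = 39

P + Q = (27, 39)


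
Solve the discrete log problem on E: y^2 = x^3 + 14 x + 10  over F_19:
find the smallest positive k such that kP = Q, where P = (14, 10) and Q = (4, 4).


Enumerate multiples of P until we hit Q = (4, 4):
  1P = (14, 10)
  2P = (8, 11)
  3P = (6, 14)
  4P = (4, 4)
Match found at i = 4.

k = 4


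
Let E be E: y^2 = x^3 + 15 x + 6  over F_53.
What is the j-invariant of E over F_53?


Delta = -16(4 a^3 + 27 b^2) mod 53 = 5
-1728 * (4 a)^3 = -1728 * (4*15)^3 mod 53 = 48
j = 48 * 5^(-1) mod 53 = 52

j = 52 (mod 53)
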